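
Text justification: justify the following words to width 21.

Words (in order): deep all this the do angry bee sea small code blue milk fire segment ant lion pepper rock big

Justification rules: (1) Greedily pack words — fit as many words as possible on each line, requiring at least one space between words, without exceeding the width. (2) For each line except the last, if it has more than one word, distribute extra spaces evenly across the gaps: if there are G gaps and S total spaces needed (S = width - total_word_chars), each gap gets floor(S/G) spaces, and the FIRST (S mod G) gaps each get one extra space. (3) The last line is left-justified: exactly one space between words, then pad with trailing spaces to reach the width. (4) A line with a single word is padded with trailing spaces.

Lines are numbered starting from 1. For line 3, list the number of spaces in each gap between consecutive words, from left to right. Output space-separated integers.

Line 1: ['deep', 'all', 'this', 'the', 'do'] (min_width=20, slack=1)
Line 2: ['angry', 'bee', 'sea', 'small'] (min_width=19, slack=2)
Line 3: ['code', 'blue', 'milk', 'fire'] (min_width=19, slack=2)
Line 4: ['segment', 'ant', 'lion'] (min_width=16, slack=5)
Line 5: ['pepper', 'rock', 'big'] (min_width=15, slack=6)

Answer: 2 2 1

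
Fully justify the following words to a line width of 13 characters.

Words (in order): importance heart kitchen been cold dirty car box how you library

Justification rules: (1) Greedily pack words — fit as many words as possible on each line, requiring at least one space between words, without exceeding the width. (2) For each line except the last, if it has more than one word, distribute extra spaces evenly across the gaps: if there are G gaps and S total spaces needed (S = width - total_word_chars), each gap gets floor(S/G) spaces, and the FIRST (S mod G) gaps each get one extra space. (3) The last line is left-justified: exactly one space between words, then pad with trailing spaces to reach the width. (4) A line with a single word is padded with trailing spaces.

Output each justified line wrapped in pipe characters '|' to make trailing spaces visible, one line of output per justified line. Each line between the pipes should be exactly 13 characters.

Answer: |importance   |
|heart kitchen|
|been     cold|
|dirty car box|
|how       you|
|library      |

Derivation:
Line 1: ['importance'] (min_width=10, slack=3)
Line 2: ['heart', 'kitchen'] (min_width=13, slack=0)
Line 3: ['been', 'cold'] (min_width=9, slack=4)
Line 4: ['dirty', 'car', 'box'] (min_width=13, slack=0)
Line 5: ['how', 'you'] (min_width=7, slack=6)
Line 6: ['library'] (min_width=7, slack=6)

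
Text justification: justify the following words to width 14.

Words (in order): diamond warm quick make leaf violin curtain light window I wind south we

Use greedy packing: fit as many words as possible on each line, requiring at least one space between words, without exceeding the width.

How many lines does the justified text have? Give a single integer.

Answer: 6

Derivation:
Line 1: ['diamond', 'warm'] (min_width=12, slack=2)
Line 2: ['quick', 'make'] (min_width=10, slack=4)
Line 3: ['leaf', 'violin'] (min_width=11, slack=3)
Line 4: ['curtain', 'light'] (min_width=13, slack=1)
Line 5: ['window', 'I', 'wind'] (min_width=13, slack=1)
Line 6: ['south', 'we'] (min_width=8, slack=6)
Total lines: 6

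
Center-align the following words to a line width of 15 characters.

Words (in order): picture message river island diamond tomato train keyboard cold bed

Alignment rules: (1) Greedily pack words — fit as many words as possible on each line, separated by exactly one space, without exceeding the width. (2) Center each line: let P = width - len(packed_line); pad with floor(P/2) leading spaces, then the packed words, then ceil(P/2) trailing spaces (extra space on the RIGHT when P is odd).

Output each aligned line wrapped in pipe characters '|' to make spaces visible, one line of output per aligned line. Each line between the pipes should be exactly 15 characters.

Answer: |picture message|
| river island  |
|diamond tomato |
|train keyboard |
|   cold bed    |

Derivation:
Line 1: ['picture', 'message'] (min_width=15, slack=0)
Line 2: ['river', 'island'] (min_width=12, slack=3)
Line 3: ['diamond', 'tomato'] (min_width=14, slack=1)
Line 4: ['train', 'keyboard'] (min_width=14, slack=1)
Line 5: ['cold', 'bed'] (min_width=8, slack=7)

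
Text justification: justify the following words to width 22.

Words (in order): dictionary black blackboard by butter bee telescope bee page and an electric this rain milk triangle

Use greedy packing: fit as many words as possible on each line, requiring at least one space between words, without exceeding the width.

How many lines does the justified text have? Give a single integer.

Answer: 5

Derivation:
Line 1: ['dictionary', 'black'] (min_width=16, slack=6)
Line 2: ['blackboard', 'by', 'butter'] (min_width=20, slack=2)
Line 3: ['bee', 'telescope', 'bee', 'page'] (min_width=22, slack=0)
Line 4: ['and', 'an', 'electric', 'this'] (min_width=20, slack=2)
Line 5: ['rain', 'milk', 'triangle'] (min_width=18, slack=4)
Total lines: 5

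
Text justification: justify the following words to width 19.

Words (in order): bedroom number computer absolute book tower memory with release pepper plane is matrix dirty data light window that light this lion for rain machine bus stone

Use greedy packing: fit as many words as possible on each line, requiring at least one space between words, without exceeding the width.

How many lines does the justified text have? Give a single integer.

Line 1: ['bedroom', 'number'] (min_width=14, slack=5)
Line 2: ['computer', 'absolute'] (min_width=17, slack=2)
Line 3: ['book', 'tower', 'memory'] (min_width=17, slack=2)
Line 4: ['with', 'release', 'pepper'] (min_width=19, slack=0)
Line 5: ['plane', 'is', 'matrix'] (min_width=15, slack=4)
Line 6: ['dirty', 'data', 'light'] (min_width=16, slack=3)
Line 7: ['window', 'that', 'light'] (min_width=17, slack=2)
Line 8: ['this', 'lion', 'for', 'rain'] (min_width=18, slack=1)
Line 9: ['machine', 'bus', 'stone'] (min_width=17, slack=2)
Total lines: 9

Answer: 9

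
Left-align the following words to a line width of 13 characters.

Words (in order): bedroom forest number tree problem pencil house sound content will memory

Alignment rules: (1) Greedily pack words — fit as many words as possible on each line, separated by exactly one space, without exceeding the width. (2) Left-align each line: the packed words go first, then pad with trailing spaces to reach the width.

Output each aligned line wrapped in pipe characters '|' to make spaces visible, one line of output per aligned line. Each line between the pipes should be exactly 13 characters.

Line 1: ['bedroom'] (min_width=7, slack=6)
Line 2: ['forest', 'number'] (min_width=13, slack=0)
Line 3: ['tree', 'problem'] (min_width=12, slack=1)
Line 4: ['pencil', 'house'] (min_width=12, slack=1)
Line 5: ['sound', 'content'] (min_width=13, slack=0)
Line 6: ['will', 'memory'] (min_width=11, slack=2)

Answer: |bedroom      |
|forest number|
|tree problem |
|pencil house |
|sound content|
|will memory  |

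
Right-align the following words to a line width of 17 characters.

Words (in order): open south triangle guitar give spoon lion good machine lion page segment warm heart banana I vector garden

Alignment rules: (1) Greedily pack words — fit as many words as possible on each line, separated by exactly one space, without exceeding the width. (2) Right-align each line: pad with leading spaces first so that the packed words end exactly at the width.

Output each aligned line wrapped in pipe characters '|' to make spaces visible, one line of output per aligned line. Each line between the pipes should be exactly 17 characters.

Line 1: ['open', 'south'] (min_width=10, slack=7)
Line 2: ['triangle', 'guitar'] (min_width=15, slack=2)
Line 3: ['give', 'spoon', 'lion'] (min_width=15, slack=2)
Line 4: ['good', 'machine', 'lion'] (min_width=17, slack=0)
Line 5: ['page', 'segment', 'warm'] (min_width=17, slack=0)
Line 6: ['heart', 'banana', 'I'] (min_width=14, slack=3)
Line 7: ['vector', 'garden'] (min_width=13, slack=4)

Answer: |       open south|
|  triangle guitar|
|  give spoon lion|
|good machine lion|
|page segment warm|
|   heart banana I|
|    vector garden|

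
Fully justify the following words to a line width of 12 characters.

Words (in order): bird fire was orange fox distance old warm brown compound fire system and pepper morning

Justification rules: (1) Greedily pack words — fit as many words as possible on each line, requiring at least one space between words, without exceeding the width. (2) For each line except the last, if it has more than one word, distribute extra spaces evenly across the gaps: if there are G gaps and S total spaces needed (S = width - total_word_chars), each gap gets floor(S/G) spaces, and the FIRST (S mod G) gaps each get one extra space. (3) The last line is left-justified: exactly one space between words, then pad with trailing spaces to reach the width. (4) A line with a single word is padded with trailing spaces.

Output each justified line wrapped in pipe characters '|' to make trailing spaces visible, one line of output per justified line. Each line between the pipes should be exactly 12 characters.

Line 1: ['bird', 'fire'] (min_width=9, slack=3)
Line 2: ['was', 'orange'] (min_width=10, slack=2)
Line 3: ['fox', 'distance'] (min_width=12, slack=0)
Line 4: ['old', 'warm'] (min_width=8, slack=4)
Line 5: ['brown'] (min_width=5, slack=7)
Line 6: ['compound'] (min_width=8, slack=4)
Line 7: ['fire', 'system'] (min_width=11, slack=1)
Line 8: ['and', 'pepper'] (min_width=10, slack=2)
Line 9: ['morning'] (min_width=7, slack=5)

Answer: |bird    fire|
|was   orange|
|fox distance|
|old     warm|
|brown       |
|compound    |
|fire  system|
|and   pepper|
|morning     |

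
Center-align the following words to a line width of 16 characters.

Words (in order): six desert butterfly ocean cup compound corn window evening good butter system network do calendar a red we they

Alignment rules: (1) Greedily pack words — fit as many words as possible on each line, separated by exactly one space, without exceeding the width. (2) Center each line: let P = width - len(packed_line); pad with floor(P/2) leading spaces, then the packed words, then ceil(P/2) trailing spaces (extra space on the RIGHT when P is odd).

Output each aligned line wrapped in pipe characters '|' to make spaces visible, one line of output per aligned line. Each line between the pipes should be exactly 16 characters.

Line 1: ['six', 'desert'] (min_width=10, slack=6)
Line 2: ['butterfly', 'ocean'] (min_width=15, slack=1)
Line 3: ['cup', 'compound'] (min_width=12, slack=4)
Line 4: ['corn', 'window'] (min_width=11, slack=5)
Line 5: ['evening', 'good'] (min_width=12, slack=4)
Line 6: ['butter', 'system'] (min_width=13, slack=3)
Line 7: ['network', 'do'] (min_width=10, slack=6)
Line 8: ['calendar', 'a', 'red'] (min_width=14, slack=2)
Line 9: ['we', 'they'] (min_width=7, slack=9)

Answer: |   six desert   |
|butterfly ocean |
|  cup compound  |
|  corn window   |
|  evening good  |
| butter system  |
|   network do   |
| calendar a red |
|    we they     |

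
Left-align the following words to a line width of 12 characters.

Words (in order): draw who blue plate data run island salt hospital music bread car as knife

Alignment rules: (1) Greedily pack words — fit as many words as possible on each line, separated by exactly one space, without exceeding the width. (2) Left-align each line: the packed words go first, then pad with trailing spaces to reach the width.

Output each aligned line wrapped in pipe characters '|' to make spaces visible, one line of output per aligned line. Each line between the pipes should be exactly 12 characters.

Line 1: ['draw', 'who'] (min_width=8, slack=4)
Line 2: ['blue', 'plate'] (min_width=10, slack=2)
Line 3: ['data', 'run'] (min_width=8, slack=4)
Line 4: ['island', 'salt'] (min_width=11, slack=1)
Line 5: ['hospital'] (min_width=8, slack=4)
Line 6: ['music', 'bread'] (min_width=11, slack=1)
Line 7: ['car', 'as', 'knife'] (min_width=12, slack=0)

Answer: |draw who    |
|blue plate  |
|data run    |
|island salt |
|hospital    |
|music bread |
|car as knife|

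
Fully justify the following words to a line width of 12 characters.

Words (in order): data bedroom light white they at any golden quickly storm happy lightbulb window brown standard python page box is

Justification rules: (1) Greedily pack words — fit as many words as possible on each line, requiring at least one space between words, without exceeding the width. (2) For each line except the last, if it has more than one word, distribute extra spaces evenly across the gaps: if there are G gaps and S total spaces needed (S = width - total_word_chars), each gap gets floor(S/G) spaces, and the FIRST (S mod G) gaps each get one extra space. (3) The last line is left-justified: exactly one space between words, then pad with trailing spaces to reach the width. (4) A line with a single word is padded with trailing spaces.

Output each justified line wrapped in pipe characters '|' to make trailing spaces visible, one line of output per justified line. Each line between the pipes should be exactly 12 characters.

Line 1: ['data', 'bedroom'] (min_width=12, slack=0)
Line 2: ['light', 'white'] (min_width=11, slack=1)
Line 3: ['they', 'at', 'any'] (min_width=11, slack=1)
Line 4: ['golden'] (min_width=6, slack=6)
Line 5: ['quickly'] (min_width=7, slack=5)
Line 6: ['storm', 'happy'] (min_width=11, slack=1)
Line 7: ['lightbulb'] (min_width=9, slack=3)
Line 8: ['window', 'brown'] (min_width=12, slack=0)
Line 9: ['standard'] (min_width=8, slack=4)
Line 10: ['python', 'page'] (min_width=11, slack=1)
Line 11: ['box', 'is'] (min_width=6, slack=6)

Answer: |data bedroom|
|light  white|
|they  at any|
|golden      |
|quickly     |
|storm  happy|
|lightbulb   |
|window brown|
|standard    |
|python  page|
|box is      |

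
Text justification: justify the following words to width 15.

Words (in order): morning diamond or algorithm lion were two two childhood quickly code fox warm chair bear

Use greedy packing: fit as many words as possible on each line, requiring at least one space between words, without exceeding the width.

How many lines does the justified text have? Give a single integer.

Answer: 7

Derivation:
Line 1: ['morning', 'diamond'] (min_width=15, slack=0)
Line 2: ['or', 'algorithm'] (min_width=12, slack=3)
Line 3: ['lion', 'were', 'two'] (min_width=13, slack=2)
Line 4: ['two', 'childhood'] (min_width=13, slack=2)
Line 5: ['quickly', 'code'] (min_width=12, slack=3)
Line 6: ['fox', 'warm', 'chair'] (min_width=14, slack=1)
Line 7: ['bear'] (min_width=4, slack=11)
Total lines: 7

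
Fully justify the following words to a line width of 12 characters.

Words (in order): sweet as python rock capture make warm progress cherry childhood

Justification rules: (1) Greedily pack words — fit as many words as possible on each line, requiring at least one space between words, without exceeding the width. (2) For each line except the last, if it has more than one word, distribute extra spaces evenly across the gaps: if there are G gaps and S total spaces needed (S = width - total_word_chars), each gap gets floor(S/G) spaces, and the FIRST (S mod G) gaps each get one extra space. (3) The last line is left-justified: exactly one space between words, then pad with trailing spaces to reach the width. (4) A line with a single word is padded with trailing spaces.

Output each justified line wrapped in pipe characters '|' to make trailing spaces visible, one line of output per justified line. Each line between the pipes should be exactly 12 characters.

Line 1: ['sweet', 'as'] (min_width=8, slack=4)
Line 2: ['python', 'rock'] (min_width=11, slack=1)
Line 3: ['capture', 'make'] (min_width=12, slack=0)
Line 4: ['warm'] (min_width=4, slack=8)
Line 5: ['progress'] (min_width=8, slack=4)
Line 6: ['cherry'] (min_width=6, slack=6)
Line 7: ['childhood'] (min_width=9, slack=3)

Answer: |sweet     as|
|python  rock|
|capture make|
|warm        |
|progress    |
|cherry      |
|childhood   |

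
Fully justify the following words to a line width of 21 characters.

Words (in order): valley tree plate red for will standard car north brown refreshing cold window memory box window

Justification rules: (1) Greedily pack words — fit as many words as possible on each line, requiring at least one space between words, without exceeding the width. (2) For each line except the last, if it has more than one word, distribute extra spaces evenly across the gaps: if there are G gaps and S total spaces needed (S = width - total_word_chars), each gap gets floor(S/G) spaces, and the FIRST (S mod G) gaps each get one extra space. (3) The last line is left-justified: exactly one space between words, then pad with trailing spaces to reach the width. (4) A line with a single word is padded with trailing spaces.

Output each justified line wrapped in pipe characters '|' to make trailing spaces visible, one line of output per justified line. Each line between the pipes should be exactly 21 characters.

Answer: |valley tree plate red|
|for will standard car|
|north           brown|
|refreshing       cold|
|window   memory   box|
|window               |

Derivation:
Line 1: ['valley', 'tree', 'plate', 'red'] (min_width=21, slack=0)
Line 2: ['for', 'will', 'standard', 'car'] (min_width=21, slack=0)
Line 3: ['north', 'brown'] (min_width=11, slack=10)
Line 4: ['refreshing', 'cold'] (min_width=15, slack=6)
Line 5: ['window', 'memory', 'box'] (min_width=17, slack=4)
Line 6: ['window'] (min_width=6, slack=15)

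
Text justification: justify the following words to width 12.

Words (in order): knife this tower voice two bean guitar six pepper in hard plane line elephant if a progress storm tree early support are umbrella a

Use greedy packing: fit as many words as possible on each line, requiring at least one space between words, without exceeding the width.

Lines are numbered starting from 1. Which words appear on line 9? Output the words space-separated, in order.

Line 1: ['knife', 'this'] (min_width=10, slack=2)
Line 2: ['tower', 'voice'] (min_width=11, slack=1)
Line 3: ['two', 'bean'] (min_width=8, slack=4)
Line 4: ['guitar', 'six'] (min_width=10, slack=2)
Line 5: ['pepper', 'in'] (min_width=9, slack=3)
Line 6: ['hard', 'plane'] (min_width=10, slack=2)
Line 7: ['line'] (min_width=4, slack=8)
Line 8: ['elephant', 'if'] (min_width=11, slack=1)
Line 9: ['a', 'progress'] (min_width=10, slack=2)
Line 10: ['storm', 'tree'] (min_width=10, slack=2)
Line 11: ['early'] (min_width=5, slack=7)
Line 12: ['support', 'are'] (min_width=11, slack=1)
Line 13: ['umbrella', 'a'] (min_width=10, slack=2)

Answer: a progress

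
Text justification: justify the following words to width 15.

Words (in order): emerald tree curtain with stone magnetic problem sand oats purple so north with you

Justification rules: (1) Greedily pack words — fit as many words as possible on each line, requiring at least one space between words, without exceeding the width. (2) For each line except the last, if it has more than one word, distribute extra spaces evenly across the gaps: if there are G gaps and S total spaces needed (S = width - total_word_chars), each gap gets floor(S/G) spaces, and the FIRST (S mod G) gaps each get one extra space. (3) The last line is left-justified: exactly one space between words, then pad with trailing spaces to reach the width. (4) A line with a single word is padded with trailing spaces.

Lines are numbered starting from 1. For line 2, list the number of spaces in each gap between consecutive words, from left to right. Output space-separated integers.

Line 1: ['emerald', 'tree'] (min_width=12, slack=3)
Line 2: ['curtain', 'with'] (min_width=12, slack=3)
Line 3: ['stone', 'magnetic'] (min_width=14, slack=1)
Line 4: ['problem', 'sand'] (min_width=12, slack=3)
Line 5: ['oats', 'purple', 'so'] (min_width=14, slack=1)
Line 6: ['north', 'with', 'you'] (min_width=14, slack=1)

Answer: 4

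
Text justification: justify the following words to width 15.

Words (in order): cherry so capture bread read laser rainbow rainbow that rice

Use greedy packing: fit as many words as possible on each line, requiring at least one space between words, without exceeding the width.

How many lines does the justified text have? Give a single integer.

Line 1: ['cherry', 'so'] (min_width=9, slack=6)
Line 2: ['capture', 'bread'] (min_width=13, slack=2)
Line 3: ['read', 'laser'] (min_width=10, slack=5)
Line 4: ['rainbow', 'rainbow'] (min_width=15, slack=0)
Line 5: ['that', 'rice'] (min_width=9, slack=6)
Total lines: 5

Answer: 5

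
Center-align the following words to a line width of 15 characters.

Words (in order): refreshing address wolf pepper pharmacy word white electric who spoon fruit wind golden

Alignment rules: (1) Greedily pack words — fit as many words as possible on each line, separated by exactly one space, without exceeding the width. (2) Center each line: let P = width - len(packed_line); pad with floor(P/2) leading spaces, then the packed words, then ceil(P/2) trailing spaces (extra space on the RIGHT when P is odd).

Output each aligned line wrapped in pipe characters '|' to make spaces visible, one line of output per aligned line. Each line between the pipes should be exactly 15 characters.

Answer: |  refreshing   |
| address wolf  |
|pepper pharmacy|
|  word white   |
| electric who  |
|  spoon fruit  |
|  wind golden  |

Derivation:
Line 1: ['refreshing'] (min_width=10, slack=5)
Line 2: ['address', 'wolf'] (min_width=12, slack=3)
Line 3: ['pepper', 'pharmacy'] (min_width=15, slack=0)
Line 4: ['word', 'white'] (min_width=10, slack=5)
Line 5: ['electric', 'who'] (min_width=12, slack=3)
Line 6: ['spoon', 'fruit'] (min_width=11, slack=4)
Line 7: ['wind', 'golden'] (min_width=11, slack=4)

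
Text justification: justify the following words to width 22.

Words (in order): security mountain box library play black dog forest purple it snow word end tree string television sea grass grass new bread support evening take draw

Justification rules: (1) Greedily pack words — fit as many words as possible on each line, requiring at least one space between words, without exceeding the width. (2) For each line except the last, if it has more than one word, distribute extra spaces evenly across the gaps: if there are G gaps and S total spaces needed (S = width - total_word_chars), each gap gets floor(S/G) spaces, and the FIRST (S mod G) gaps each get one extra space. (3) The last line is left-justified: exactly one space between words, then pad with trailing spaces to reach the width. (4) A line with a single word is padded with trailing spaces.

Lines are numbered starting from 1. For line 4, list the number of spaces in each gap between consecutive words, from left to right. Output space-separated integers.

Line 1: ['security', 'mountain', 'box'] (min_width=21, slack=1)
Line 2: ['library', 'play', 'black', 'dog'] (min_width=22, slack=0)
Line 3: ['forest', 'purple', 'it', 'snow'] (min_width=21, slack=1)
Line 4: ['word', 'end', 'tree', 'string'] (min_width=20, slack=2)
Line 5: ['television', 'sea', 'grass'] (min_width=20, slack=2)
Line 6: ['grass', 'new', 'bread'] (min_width=15, slack=7)
Line 7: ['support', 'evening', 'take'] (min_width=20, slack=2)
Line 8: ['draw'] (min_width=4, slack=18)

Answer: 2 2 1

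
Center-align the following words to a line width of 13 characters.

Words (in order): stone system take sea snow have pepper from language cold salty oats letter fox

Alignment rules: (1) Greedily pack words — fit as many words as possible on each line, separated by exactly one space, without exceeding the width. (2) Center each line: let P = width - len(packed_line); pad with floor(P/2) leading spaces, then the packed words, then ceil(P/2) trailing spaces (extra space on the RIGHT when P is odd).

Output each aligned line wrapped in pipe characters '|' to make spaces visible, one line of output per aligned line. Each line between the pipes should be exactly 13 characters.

Answer: |stone system |
|take sea snow|
| have pepper |
|from language|
| cold salty  |
| oats letter |
|     fox     |

Derivation:
Line 1: ['stone', 'system'] (min_width=12, slack=1)
Line 2: ['take', 'sea', 'snow'] (min_width=13, slack=0)
Line 3: ['have', 'pepper'] (min_width=11, slack=2)
Line 4: ['from', 'language'] (min_width=13, slack=0)
Line 5: ['cold', 'salty'] (min_width=10, slack=3)
Line 6: ['oats', 'letter'] (min_width=11, slack=2)
Line 7: ['fox'] (min_width=3, slack=10)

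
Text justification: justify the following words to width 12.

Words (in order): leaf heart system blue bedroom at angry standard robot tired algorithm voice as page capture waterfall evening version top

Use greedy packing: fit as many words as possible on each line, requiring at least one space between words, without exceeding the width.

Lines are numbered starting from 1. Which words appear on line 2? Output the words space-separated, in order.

Answer: system blue

Derivation:
Line 1: ['leaf', 'heart'] (min_width=10, slack=2)
Line 2: ['system', 'blue'] (min_width=11, slack=1)
Line 3: ['bedroom', 'at'] (min_width=10, slack=2)
Line 4: ['angry'] (min_width=5, slack=7)
Line 5: ['standard'] (min_width=8, slack=4)
Line 6: ['robot', 'tired'] (min_width=11, slack=1)
Line 7: ['algorithm'] (min_width=9, slack=3)
Line 8: ['voice', 'as'] (min_width=8, slack=4)
Line 9: ['page', 'capture'] (min_width=12, slack=0)
Line 10: ['waterfall'] (min_width=9, slack=3)
Line 11: ['evening'] (min_width=7, slack=5)
Line 12: ['version', 'top'] (min_width=11, slack=1)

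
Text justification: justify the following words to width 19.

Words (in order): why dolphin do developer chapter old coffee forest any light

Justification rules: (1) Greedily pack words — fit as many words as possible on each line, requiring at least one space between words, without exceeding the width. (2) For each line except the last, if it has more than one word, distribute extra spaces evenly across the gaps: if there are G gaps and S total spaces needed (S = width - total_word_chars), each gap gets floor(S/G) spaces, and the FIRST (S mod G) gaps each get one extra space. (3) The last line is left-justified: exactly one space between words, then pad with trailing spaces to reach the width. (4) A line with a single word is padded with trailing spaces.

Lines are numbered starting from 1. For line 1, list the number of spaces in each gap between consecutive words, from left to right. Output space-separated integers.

Answer: 4 3

Derivation:
Line 1: ['why', 'dolphin', 'do'] (min_width=14, slack=5)
Line 2: ['developer', 'chapter'] (min_width=17, slack=2)
Line 3: ['old', 'coffee', 'forest'] (min_width=17, slack=2)
Line 4: ['any', 'light'] (min_width=9, slack=10)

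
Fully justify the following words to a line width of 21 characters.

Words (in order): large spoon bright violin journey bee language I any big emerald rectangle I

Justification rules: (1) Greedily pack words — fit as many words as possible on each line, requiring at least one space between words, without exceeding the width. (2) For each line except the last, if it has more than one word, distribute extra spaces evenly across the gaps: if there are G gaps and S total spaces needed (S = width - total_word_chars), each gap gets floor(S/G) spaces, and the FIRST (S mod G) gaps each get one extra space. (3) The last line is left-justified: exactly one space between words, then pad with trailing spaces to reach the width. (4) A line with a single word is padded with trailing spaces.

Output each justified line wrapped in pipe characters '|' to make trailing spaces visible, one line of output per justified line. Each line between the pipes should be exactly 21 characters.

Answer: |large   spoon  bright|
|violin   journey  bee|
|language  I  any  big|
|emerald rectangle I  |

Derivation:
Line 1: ['large', 'spoon', 'bright'] (min_width=18, slack=3)
Line 2: ['violin', 'journey', 'bee'] (min_width=18, slack=3)
Line 3: ['language', 'I', 'any', 'big'] (min_width=18, slack=3)
Line 4: ['emerald', 'rectangle', 'I'] (min_width=19, slack=2)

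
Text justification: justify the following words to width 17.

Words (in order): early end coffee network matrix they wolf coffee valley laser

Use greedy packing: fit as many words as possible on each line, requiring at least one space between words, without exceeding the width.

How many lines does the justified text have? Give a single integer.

Answer: 4

Derivation:
Line 1: ['early', 'end', 'coffee'] (min_width=16, slack=1)
Line 2: ['network', 'matrix'] (min_width=14, slack=3)
Line 3: ['they', 'wolf', 'coffee'] (min_width=16, slack=1)
Line 4: ['valley', 'laser'] (min_width=12, slack=5)
Total lines: 4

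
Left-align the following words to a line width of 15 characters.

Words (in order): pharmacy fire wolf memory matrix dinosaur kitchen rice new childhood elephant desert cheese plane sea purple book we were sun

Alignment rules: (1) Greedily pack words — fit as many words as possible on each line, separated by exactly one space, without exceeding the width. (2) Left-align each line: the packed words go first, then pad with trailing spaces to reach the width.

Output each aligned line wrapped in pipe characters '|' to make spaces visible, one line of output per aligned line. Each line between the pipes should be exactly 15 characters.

Line 1: ['pharmacy', 'fire'] (min_width=13, slack=2)
Line 2: ['wolf', 'memory'] (min_width=11, slack=4)
Line 3: ['matrix', 'dinosaur'] (min_width=15, slack=0)
Line 4: ['kitchen', 'rice'] (min_width=12, slack=3)
Line 5: ['new', 'childhood'] (min_width=13, slack=2)
Line 6: ['elephant', 'desert'] (min_width=15, slack=0)
Line 7: ['cheese', 'plane'] (min_width=12, slack=3)
Line 8: ['sea', 'purple', 'book'] (min_width=15, slack=0)
Line 9: ['we', 'were', 'sun'] (min_width=11, slack=4)

Answer: |pharmacy fire  |
|wolf memory    |
|matrix dinosaur|
|kitchen rice   |
|new childhood  |
|elephant desert|
|cheese plane   |
|sea purple book|
|we were sun    |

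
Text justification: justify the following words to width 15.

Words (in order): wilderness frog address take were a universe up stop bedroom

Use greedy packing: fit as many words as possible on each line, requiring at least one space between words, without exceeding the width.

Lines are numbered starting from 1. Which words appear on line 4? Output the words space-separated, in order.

Line 1: ['wilderness', 'frog'] (min_width=15, slack=0)
Line 2: ['address', 'take'] (min_width=12, slack=3)
Line 3: ['were', 'a', 'universe'] (min_width=15, slack=0)
Line 4: ['up', 'stop', 'bedroom'] (min_width=15, slack=0)

Answer: up stop bedroom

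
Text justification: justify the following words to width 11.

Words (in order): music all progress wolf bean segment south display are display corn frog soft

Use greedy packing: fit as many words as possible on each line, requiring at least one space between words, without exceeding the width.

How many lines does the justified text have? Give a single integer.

Answer: 9

Derivation:
Line 1: ['music', 'all'] (min_width=9, slack=2)
Line 2: ['progress'] (min_width=8, slack=3)
Line 3: ['wolf', 'bean'] (min_width=9, slack=2)
Line 4: ['segment'] (min_width=7, slack=4)
Line 5: ['south'] (min_width=5, slack=6)
Line 6: ['display', 'are'] (min_width=11, slack=0)
Line 7: ['display'] (min_width=7, slack=4)
Line 8: ['corn', 'frog'] (min_width=9, slack=2)
Line 9: ['soft'] (min_width=4, slack=7)
Total lines: 9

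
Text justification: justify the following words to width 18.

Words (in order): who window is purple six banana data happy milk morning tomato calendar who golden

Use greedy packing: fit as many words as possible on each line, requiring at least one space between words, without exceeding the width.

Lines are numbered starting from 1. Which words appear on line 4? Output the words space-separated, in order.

Line 1: ['who', 'window', 'is'] (min_width=13, slack=5)
Line 2: ['purple', 'six', 'banana'] (min_width=17, slack=1)
Line 3: ['data', 'happy', 'milk'] (min_width=15, slack=3)
Line 4: ['morning', 'tomato'] (min_width=14, slack=4)
Line 5: ['calendar', 'who'] (min_width=12, slack=6)
Line 6: ['golden'] (min_width=6, slack=12)

Answer: morning tomato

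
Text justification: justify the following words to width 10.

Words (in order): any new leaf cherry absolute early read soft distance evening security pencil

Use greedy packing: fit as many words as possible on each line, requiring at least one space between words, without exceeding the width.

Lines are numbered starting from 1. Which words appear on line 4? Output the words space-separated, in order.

Line 1: ['any', 'new'] (min_width=7, slack=3)
Line 2: ['leaf'] (min_width=4, slack=6)
Line 3: ['cherry'] (min_width=6, slack=4)
Line 4: ['absolute'] (min_width=8, slack=2)
Line 5: ['early', 'read'] (min_width=10, slack=0)
Line 6: ['soft'] (min_width=4, slack=6)
Line 7: ['distance'] (min_width=8, slack=2)
Line 8: ['evening'] (min_width=7, slack=3)
Line 9: ['security'] (min_width=8, slack=2)
Line 10: ['pencil'] (min_width=6, slack=4)

Answer: absolute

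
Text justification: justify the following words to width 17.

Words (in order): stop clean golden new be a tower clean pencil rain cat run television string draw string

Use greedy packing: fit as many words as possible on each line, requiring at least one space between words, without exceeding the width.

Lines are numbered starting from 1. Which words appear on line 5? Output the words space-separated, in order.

Answer: television string

Derivation:
Line 1: ['stop', 'clean', 'golden'] (min_width=17, slack=0)
Line 2: ['new', 'be', 'a', 'tower'] (min_width=14, slack=3)
Line 3: ['clean', 'pencil', 'rain'] (min_width=17, slack=0)
Line 4: ['cat', 'run'] (min_width=7, slack=10)
Line 5: ['television', 'string'] (min_width=17, slack=0)
Line 6: ['draw', 'string'] (min_width=11, slack=6)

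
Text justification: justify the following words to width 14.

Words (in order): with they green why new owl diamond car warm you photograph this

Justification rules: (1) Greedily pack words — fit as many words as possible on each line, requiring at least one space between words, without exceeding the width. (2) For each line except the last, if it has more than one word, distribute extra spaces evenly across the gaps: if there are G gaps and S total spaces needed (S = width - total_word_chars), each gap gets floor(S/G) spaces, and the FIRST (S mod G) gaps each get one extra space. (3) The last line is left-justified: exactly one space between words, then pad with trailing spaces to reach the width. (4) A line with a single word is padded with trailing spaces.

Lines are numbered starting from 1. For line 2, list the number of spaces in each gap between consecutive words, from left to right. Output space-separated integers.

Line 1: ['with', 'they'] (min_width=9, slack=5)
Line 2: ['green', 'why', 'new'] (min_width=13, slack=1)
Line 3: ['owl', 'diamond'] (min_width=11, slack=3)
Line 4: ['car', 'warm', 'you'] (min_width=12, slack=2)
Line 5: ['photograph'] (min_width=10, slack=4)
Line 6: ['this'] (min_width=4, slack=10)

Answer: 2 1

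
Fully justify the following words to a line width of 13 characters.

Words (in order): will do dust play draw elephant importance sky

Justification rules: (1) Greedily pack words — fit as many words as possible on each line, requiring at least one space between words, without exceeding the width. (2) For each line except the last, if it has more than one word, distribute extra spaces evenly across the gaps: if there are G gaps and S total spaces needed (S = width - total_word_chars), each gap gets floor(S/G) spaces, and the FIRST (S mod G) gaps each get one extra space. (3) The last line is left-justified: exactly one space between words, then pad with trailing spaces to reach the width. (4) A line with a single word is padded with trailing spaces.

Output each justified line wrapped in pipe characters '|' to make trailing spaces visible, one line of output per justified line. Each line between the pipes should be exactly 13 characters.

Answer: |will  do dust|
|play     draw|
|elephant     |
|importance   |
|sky          |

Derivation:
Line 1: ['will', 'do', 'dust'] (min_width=12, slack=1)
Line 2: ['play', 'draw'] (min_width=9, slack=4)
Line 3: ['elephant'] (min_width=8, slack=5)
Line 4: ['importance'] (min_width=10, slack=3)
Line 5: ['sky'] (min_width=3, slack=10)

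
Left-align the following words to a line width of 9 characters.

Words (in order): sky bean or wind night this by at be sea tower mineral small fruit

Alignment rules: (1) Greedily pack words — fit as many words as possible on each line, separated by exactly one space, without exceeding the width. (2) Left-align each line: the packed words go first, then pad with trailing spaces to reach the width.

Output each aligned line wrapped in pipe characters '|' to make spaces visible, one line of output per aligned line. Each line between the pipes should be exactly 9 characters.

Line 1: ['sky', 'bean'] (min_width=8, slack=1)
Line 2: ['or', 'wind'] (min_width=7, slack=2)
Line 3: ['night'] (min_width=5, slack=4)
Line 4: ['this', 'by'] (min_width=7, slack=2)
Line 5: ['at', 'be', 'sea'] (min_width=9, slack=0)
Line 6: ['tower'] (min_width=5, slack=4)
Line 7: ['mineral'] (min_width=7, slack=2)
Line 8: ['small'] (min_width=5, slack=4)
Line 9: ['fruit'] (min_width=5, slack=4)

Answer: |sky bean |
|or wind  |
|night    |
|this by  |
|at be sea|
|tower    |
|mineral  |
|small    |
|fruit    |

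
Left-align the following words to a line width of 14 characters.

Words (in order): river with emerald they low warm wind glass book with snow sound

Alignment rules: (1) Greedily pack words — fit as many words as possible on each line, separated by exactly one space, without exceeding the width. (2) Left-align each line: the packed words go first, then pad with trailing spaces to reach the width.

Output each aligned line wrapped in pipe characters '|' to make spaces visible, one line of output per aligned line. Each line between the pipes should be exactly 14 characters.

Line 1: ['river', 'with'] (min_width=10, slack=4)
Line 2: ['emerald', 'they'] (min_width=12, slack=2)
Line 3: ['low', 'warm', 'wind'] (min_width=13, slack=1)
Line 4: ['glass', 'book'] (min_width=10, slack=4)
Line 5: ['with', 'snow'] (min_width=9, slack=5)
Line 6: ['sound'] (min_width=5, slack=9)

Answer: |river with    |
|emerald they  |
|low warm wind |
|glass book    |
|with snow     |
|sound         |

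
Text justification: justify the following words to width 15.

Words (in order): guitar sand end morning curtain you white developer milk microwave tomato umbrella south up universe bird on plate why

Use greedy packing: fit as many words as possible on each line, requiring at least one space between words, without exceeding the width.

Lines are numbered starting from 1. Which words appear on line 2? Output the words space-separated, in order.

Line 1: ['guitar', 'sand', 'end'] (min_width=15, slack=0)
Line 2: ['morning', 'curtain'] (min_width=15, slack=0)
Line 3: ['you', 'white'] (min_width=9, slack=6)
Line 4: ['developer', 'milk'] (min_width=14, slack=1)
Line 5: ['microwave'] (min_width=9, slack=6)
Line 6: ['tomato', 'umbrella'] (min_width=15, slack=0)
Line 7: ['south', 'up'] (min_width=8, slack=7)
Line 8: ['universe', 'bird'] (min_width=13, slack=2)
Line 9: ['on', 'plate', 'why'] (min_width=12, slack=3)

Answer: morning curtain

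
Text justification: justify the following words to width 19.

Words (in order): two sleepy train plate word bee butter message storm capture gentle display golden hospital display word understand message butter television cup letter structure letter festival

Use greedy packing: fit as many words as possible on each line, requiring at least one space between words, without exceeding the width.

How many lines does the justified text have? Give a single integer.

Answer: 12

Derivation:
Line 1: ['two', 'sleepy', 'train'] (min_width=16, slack=3)
Line 2: ['plate', 'word', 'bee'] (min_width=14, slack=5)
Line 3: ['butter', 'message'] (min_width=14, slack=5)
Line 4: ['storm', 'capture'] (min_width=13, slack=6)
Line 5: ['gentle', 'display'] (min_width=14, slack=5)
Line 6: ['golden', 'hospital'] (min_width=15, slack=4)
Line 7: ['display', 'word'] (min_width=12, slack=7)
Line 8: ['understand', 'message'] (min_width=18, slack=1)
Line 9: ['butter', 'television'] (min_width=17, slack=2)
Line 10: ['cup', 'letter'] (min_width=10, slack=9)
Line 11: ['structure', 'letter'] (min_width=16, slack=3)
Line 12: ['festival'] (min_width=8, slack=11)
Total lines: 12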